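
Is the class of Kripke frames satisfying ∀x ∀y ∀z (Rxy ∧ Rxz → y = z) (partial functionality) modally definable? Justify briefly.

Definable; ◇q → □q defines it

Yes: it is partial functionality, defined by the CD schema ◇q → □q.
Suppose ◇q→□q is valid. Take Rxy, Rxz and set V(q)={y}. Then ◇q at x, so □q at x, so q at z, i.e. z=y.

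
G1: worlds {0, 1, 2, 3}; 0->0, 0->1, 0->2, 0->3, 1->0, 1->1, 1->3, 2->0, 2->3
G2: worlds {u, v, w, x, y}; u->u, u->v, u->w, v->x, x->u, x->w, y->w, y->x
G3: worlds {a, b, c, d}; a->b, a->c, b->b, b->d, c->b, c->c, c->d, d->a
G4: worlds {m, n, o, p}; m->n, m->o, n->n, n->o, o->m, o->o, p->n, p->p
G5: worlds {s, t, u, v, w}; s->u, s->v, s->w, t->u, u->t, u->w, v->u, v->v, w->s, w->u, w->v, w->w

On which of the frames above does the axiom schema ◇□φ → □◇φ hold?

G4

Frame correspondent (Sahlqvist): ∀x ∀y ∀z (Rxy ∧ Rxz → ∃w (Ryw ∧ Rzw)) — i.e. convergence.
G1: fails — R00 and R03 but 0 and 3 have no common successor.
G2: fails — Ruv and Ruw but v and w have no common successor.
G3: fails — Rbb and Rbd but b and d have no common successor.
G4: ✓.
G5: fails — Rsv and Rsu but v and u have no common successor.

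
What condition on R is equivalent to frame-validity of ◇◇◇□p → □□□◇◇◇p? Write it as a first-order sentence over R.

∀x ∀y ∀z ((xR³y ∧ xR³z) → ∃w (yRw ∧ zR³w))

This is a Sahlqvist (Geach-type) schema ◇^3□^1p → □^3◇^3p.
Minimal-valuation argument: fix x; take any y with xR^3y and any z with xR^3z. Set V(p) to the set of worlds R-reachable from y in exactly 1 step. Then □^1p holds at y, so the antecedent holds at x; validity forces ◇^3p at z, giving a w with zR^3w and yR^1w.
First-order correspondent: ∀x ∀y ∀z ((xR³y ∧ xR³z) → ∃w (yRw ∧ zR³w)).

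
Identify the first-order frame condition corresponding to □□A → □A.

Suppose □□A→□A is valid. Take Rxy and set V(A)={w : xR²w}. Then □□A at x, so □A at x, so A at y, i.e. ∃z(Rxz∧Rzy).

density: ∀x ∀y (Rxy → ∃z (Rxz ∧ Rzy))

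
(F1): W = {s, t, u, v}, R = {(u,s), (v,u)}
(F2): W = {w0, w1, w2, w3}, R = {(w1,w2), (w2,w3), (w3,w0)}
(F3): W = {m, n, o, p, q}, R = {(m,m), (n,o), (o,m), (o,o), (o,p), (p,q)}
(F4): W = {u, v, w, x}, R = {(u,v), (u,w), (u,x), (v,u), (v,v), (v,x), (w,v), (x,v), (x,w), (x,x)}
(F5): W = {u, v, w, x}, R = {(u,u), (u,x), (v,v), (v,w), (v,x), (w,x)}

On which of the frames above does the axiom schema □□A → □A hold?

The schema corresponds to density: ∀x ∀y (Rxy → ∃z (Rxz ∧ Rzy)).
(F1): fails — Rus but no z with Ruz and Rzs.
(F2): fails — Rw1w2 but no z with Rw1z and Rzw2.
(F3): fails — Rpq but no z with Rpz and Rzq.
(F4): holds.
(F5): fails — Rwx but no z with Rwz and Rzx.

(F4)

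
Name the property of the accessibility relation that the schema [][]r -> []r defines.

Suppose □□r→□r is valid. Take Rxy and set V(r)={w : xR²w}. Then □□r at x, so □r at x, so r at y, i.e. ∃z(Rxz∧Rzy).

density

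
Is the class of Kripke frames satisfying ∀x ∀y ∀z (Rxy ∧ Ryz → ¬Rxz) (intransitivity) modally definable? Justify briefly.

Not definable by any modal formula

Any modally definable frame class is closed under surjective bounded morphisms.
The 5-cycle (worlds 0,1,2,3,4 with 0→1→2→3→4→0) is intransitive. Mapping every world to a single reflexive point • is a surjective bounded morphism; the reflexive point is not intransitive (R••∧R•• but R••).
Hence intransitivity is not modally definable.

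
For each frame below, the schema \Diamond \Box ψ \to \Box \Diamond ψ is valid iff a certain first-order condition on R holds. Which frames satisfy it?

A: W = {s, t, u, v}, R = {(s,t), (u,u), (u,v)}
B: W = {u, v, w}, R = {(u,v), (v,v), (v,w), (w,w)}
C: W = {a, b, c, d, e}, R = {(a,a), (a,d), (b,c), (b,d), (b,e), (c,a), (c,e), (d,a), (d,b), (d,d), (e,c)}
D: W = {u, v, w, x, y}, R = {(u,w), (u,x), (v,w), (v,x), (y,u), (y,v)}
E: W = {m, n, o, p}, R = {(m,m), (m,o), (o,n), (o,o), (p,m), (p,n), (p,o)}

B

This is the axiom for convergence; its first-order frame correspondent is \forall x \forall y \forall z (Rxy \wedge Rxz \to \exists w (Ryw \wedge Rzw)).
A: fails — Rst and Rst but t and t have no common successor.
B: satisfies the condition.
C: fails — Rbc and Rbe but c and e have no common successor.
D: fails — Ruw and Ruw but w and w have no common successor.
E: fails — Ron and Ron but n and n have no common successor.
Valid on: B.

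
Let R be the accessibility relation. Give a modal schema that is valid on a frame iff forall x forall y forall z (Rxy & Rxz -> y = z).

This is partial functionality; the standard corresponding axiom is CD: ◇s → □s.

◇s → □s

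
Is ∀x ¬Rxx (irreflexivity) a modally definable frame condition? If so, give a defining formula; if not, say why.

Any modally definable frame class is closed under surjective bounded morphisms.
The 2-cycle (worlds w0,w1 with w0→w1→w0) is irreflexive, and the map sending every world to a single reflexive point • is a surjective bounded morphism (forth: every edge maps to (•,•); back: every world has a successor). So any modal formula valid on the 2-cycle is also valid on the reflexive point, which is not irreflexive.
So no modal formula (or set of formulas) defines exactly the irreflexive frames.

No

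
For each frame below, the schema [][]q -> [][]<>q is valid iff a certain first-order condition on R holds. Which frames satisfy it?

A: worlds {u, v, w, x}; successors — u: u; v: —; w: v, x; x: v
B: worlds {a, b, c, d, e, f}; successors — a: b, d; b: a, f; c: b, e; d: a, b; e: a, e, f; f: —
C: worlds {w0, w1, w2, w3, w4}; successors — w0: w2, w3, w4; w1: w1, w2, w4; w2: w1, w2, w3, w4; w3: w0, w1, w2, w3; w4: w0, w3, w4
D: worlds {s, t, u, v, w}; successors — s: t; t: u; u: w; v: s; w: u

C

Frame correspondent (Sahlqvist): forall x forall z (x R^2 z -> exists w (x R^2 w & zRw)) — i.e. a generalized confluence (Geach) condition.
A: fails — wR²v but no t with wR²t and vRt.
B: fails — aR²f but no w with aR²w and fRw.
C: holds.
D: fails — sR²u but no w* with sR²w* and uRw*.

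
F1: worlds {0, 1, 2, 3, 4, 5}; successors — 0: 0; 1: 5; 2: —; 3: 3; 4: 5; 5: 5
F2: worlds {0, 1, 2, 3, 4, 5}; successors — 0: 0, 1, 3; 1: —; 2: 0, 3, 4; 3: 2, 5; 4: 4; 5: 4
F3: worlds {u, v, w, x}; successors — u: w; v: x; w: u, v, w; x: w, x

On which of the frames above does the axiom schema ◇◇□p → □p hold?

Frame correspondent (Sahlqvist): ∀x ∀y ∀z ((xR²y ∧ xRz) → ∃w (yRw ∧ z = w)) — i.e. a generalized confluence (Geach) condition.
F1: condition met.
F2: fails — 0R²1, 0R0 but no w with 1Rw and 0=w.
F3: fails — uR²v, uRw but no t with vRt and w=t.
Valid on: F1.

F1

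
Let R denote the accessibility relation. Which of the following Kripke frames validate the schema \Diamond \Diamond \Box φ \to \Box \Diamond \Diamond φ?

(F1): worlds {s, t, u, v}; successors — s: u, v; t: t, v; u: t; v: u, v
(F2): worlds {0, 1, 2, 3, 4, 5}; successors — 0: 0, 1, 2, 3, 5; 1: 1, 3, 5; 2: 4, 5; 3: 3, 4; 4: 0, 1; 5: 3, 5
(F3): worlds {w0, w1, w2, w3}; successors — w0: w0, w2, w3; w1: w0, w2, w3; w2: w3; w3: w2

(F1)

This is the axiom for a generalized confluence (Geach) condition; its first-order frame correspondent is \forall x \forall y \forall z ((x R^2 y \wedge xRz) \to \exists w (yRw \wedge z R^2 w)).
(F1): condition met.
(F2): fails — 0R²4, 0R5 but no w with 4Rw and 5R²w.
(F3): fails — w0R²w2, w0Rw2 but no w with w2Rw and w2R²w.
Valid on: (F1).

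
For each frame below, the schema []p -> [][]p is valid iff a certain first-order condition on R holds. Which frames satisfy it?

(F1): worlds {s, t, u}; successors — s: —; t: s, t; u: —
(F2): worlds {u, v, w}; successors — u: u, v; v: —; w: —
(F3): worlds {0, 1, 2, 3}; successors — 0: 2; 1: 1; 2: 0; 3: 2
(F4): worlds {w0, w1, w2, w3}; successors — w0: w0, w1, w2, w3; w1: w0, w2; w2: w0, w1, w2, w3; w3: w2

The schema corresponds to transitivity: forall x forall y forall z (Rxy & Ryz -> Rxz).
(F1): condition met.
(F2): condition met.
(F3): fails — R20 and R02 but not R22.
(F4): fails — Rw1w2 and Rw2w1 but not Rw1w1.

(F1), (F2)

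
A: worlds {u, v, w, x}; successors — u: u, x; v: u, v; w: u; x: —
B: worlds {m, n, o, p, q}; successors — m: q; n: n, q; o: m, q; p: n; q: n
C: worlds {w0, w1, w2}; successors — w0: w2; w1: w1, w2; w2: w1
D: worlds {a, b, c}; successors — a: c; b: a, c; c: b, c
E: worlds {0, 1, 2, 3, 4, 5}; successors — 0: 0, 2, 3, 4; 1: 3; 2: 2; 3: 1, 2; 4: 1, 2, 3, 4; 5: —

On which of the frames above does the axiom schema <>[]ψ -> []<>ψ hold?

C, D

The schema corresponds to convergence: forall x forall y forall z (Rxy & Rxz -> exists w (Ryw & Rzw)).
A: fails — Ruu and Rux but u and x have no common successor.
B: fails — Rom and Roq but m and q have no common successor.
C: holds.
D: holds.
E: fails — R32 and R31 but 2 and 1 have no common successor.
Valid on: C, D.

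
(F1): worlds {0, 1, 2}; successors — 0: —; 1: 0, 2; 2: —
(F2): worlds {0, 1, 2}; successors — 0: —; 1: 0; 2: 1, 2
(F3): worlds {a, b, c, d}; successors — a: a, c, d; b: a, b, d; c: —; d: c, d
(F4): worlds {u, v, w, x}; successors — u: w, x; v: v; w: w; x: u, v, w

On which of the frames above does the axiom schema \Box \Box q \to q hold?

(F4)

This is the axiom for a generalized confluence (Geach) condition; its first-order frame correspondent is \forall x \exists w (x R^2 w \wedge x = w).
(F1): fails — at 0 but no w with 0R²w and 0=w.
(F2): fails — at 0 but no w with 0R²w and 0=w.
(F3): fails — at c but no w with cR²w and c=w.
(F4): holds.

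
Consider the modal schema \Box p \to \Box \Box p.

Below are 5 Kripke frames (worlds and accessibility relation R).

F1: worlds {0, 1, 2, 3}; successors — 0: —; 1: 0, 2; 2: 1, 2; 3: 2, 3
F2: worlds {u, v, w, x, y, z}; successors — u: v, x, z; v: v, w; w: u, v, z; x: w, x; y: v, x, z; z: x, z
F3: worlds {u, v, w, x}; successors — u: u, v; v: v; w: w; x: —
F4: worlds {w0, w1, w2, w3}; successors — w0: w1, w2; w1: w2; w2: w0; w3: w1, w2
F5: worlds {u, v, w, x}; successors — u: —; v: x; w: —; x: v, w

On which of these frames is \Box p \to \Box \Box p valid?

This is the axiom for transitivity; its first-order frame correspondent is \forall x \forall y \forall z (Rxy \wedge Ryz \to Rxz).
F1: fails — R32 and R21 but not R31.
F2: fails — Ruv and Rvw but not Ruw.
F3: ✓.
F4: fails — Rw1w2 and Rw2w0 but not Rw1w0.
F5: fails — Rvx and Rxw but not Rvw.

F3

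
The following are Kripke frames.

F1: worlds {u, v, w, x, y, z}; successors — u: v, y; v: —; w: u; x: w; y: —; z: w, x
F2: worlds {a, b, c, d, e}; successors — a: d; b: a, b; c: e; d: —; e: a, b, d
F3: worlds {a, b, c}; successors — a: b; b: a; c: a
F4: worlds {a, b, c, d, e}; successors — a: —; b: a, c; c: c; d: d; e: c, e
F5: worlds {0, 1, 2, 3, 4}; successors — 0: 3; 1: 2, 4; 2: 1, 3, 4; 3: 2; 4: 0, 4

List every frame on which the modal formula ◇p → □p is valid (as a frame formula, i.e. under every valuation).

F3

The schema corresponds to partial functionality: ∀x ∀y ∀z (Rxy ∧ Rxz → y = z).
F1: fails — u sees both v and y.
F2: fails — b sees both a and b.
F3: holds.
F4: fails — b sees both a and c.
F5: fails — 1 sees both 2 and 4.
Valid on: F3.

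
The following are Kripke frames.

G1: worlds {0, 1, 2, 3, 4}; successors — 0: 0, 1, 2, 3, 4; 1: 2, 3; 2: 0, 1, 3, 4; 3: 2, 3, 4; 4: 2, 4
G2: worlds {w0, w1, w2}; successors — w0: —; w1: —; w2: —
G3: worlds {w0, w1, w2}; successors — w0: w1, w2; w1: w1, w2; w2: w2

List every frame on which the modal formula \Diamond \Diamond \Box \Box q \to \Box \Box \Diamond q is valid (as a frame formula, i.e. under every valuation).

G1, G2, G3

This is the axiom for a generalized confluence (Geach) condition; its first-order frame correspondent is \forall x \forall y \forall z ((x R^2 y \wedge x R^2 z) \to \exists w (y R^2 w \wedge zRw)).
G1: holds.
G2: holds.
G3: holds.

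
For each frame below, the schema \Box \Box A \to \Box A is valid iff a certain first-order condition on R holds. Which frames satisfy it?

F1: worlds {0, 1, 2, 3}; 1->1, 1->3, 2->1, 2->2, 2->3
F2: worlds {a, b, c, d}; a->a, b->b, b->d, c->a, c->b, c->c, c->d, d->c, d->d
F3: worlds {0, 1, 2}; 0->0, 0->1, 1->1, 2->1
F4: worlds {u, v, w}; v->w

This is the axiom for density; its first-order frame correspondent is \forall x \forall y (Rxy \to \exists z (Rxz \wedge Rzy)).
F1: holds.
F2: holds.
F3: holds.
F4: fails — Rvw but no z with Rvz and Rzw.
Valid on: F1, F2, F3.

F1, F2, F3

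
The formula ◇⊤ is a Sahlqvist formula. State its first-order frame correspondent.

Seriality

◇⊤ holds at w iff w has a successor, so frame-validity of ◇⊤ is exactly seriality. Equivalently via □A → ◇A:
Suppose □A→◇A is valid. At any x set V(A)=W. Then □A at x, so ◇A at x, so x has a successor.
Conversely, any frame satisfying ∀x ∃y Rxy validates the schema.
Frame condition: ∀x ∃y Rxy.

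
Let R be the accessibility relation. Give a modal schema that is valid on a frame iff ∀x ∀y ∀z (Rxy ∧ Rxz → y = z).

◇r → □r

A defining formula is ◇r → □r (the CD axiom).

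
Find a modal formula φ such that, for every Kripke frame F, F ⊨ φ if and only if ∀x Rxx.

□s → s

This is reflexivity; the standard corresponding axiom is T: □s → s.
Suppose □s→s is valid. At any x set V(s)={w : Rxw}. Then □s holds at x, so s holds at x, i.e. Rxx.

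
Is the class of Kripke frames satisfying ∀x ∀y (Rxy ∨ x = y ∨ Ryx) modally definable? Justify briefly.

Not definable by any modal formula

Modal frame validity is preserved under disjoint unions.
Take 4 disjoint single-world reflexive frames: each is trivially connected, but their disjoint union has 4 worlds with no edge between distinct components, so it is not connected.
So the class is not modally definable.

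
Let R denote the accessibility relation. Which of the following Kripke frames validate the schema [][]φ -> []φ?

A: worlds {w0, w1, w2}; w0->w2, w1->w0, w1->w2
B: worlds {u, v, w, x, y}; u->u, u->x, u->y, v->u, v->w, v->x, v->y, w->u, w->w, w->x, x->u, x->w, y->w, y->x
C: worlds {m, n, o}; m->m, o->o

The schema corresponds to density: forall x forall y (Rxy -> exists z (Rxz & Rzy)).
A: fails — Rw0w2 but no z with Rw0z and Rzw2.
B: satisfies the condition.
C: satisfies the condition.
Valid on: B, C.

B, C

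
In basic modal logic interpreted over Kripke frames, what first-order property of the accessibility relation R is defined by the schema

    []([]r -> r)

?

This schema is the T□ axiom.
Its frame correspondent is shift-reflexivity — forall x forall y (Rxy -> Ryy).

Shift-reflexivity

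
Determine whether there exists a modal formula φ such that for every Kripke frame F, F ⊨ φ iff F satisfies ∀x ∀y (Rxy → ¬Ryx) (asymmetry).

Any modally definable frame class is closed under surjective bounded morphisms.
The 5-cycle (worlds a,b,c,d,e with a→b→c→d→e→a) is asymmetric. Mapping every world to a single reflexive point • is a surjective bounded morphism, and the reflexive point is not asymmetric (R•• but asymmetry requires ¬R••).
So the class is not modally definable.

No — not modally definable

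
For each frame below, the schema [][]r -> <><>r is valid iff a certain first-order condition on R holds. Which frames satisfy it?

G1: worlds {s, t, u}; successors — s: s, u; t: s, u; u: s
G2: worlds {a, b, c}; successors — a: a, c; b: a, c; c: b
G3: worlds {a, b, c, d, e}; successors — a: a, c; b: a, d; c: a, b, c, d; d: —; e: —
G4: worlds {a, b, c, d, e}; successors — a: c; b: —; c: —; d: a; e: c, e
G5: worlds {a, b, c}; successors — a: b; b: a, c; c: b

G1, G2, G5

The schema corresponds to a generalized confluence (Geach) condition: forall x exists w (x R^2 w & x R^2 w).
G1: condition met.
G2: condition met.
G3: fails — at d but no w with dR²w and dR²w.
G4: fails — at a but no w with aR²w and aR²w.
G5: condition met.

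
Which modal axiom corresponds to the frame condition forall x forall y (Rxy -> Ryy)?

The condition is shift-reflexivity. The T□ schema □(□ψ → ψ) defines it.

□(□ψ → ψ)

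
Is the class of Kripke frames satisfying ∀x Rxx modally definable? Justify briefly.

Definable; □q → q defines it

The condition is reflexivity. A defining modal formula is □q → q.
Suppose □q→q is valid. At any x set V(q)={w : Rxw}. Then □q holds at x, so q holds at x, i.e. Rxx.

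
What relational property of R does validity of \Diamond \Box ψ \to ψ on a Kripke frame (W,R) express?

This is frame-equivalent to ψ → □◇ψ (substitute ¬ψ for ψ and contrapose).
Suppose ψ→□◇ψ is valid. Take Rxy and set V(ψ)={x}. Then ψ at x, so □◇ψ at x, so ◇ψ at y, so some z with Ryz has ψ; z=x, i.e. Ryx.
Conversely, on a frame with symmetry the schema holds at every world under every valuation.
So the correspondent is symmetry.

Symmetry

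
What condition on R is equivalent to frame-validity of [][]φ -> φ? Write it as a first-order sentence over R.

forall x exists w (x R^2 w & x = w)

This is a Sahlqvist (Geach-type) schema ◇^0□^2φ → □^0◇^0φ.
First-order correspondent: forall x exists w (x R^2 w & x = w).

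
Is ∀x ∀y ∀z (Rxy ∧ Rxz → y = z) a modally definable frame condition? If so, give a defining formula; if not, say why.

The condition is partial functionality. A defining modal formula is ◇r → □r.

Yes, by ◇r → □r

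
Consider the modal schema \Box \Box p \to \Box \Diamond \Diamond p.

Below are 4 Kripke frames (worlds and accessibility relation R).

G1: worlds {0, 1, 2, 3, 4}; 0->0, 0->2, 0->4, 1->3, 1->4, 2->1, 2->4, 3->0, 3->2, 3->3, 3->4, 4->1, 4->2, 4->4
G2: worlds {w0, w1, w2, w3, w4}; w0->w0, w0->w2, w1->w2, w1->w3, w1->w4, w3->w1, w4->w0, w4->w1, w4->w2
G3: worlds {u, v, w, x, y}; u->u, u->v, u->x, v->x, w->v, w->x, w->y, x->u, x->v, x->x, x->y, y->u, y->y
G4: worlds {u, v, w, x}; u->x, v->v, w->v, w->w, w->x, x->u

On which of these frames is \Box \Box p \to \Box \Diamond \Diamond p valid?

G1, G3

Frame correspondent (Sahlqvist): \forall x \forall z (xRz \to \exists w (x R^2 w \wedge z R^2 w)) — i.e. a generalized confluence (Geach) condition.
G1: holds.
G2: fails — w0Rw2 but no w with w0R²w and w2R²w.
G3: holds.
G4: fails — uRx but no t with uR²t and xR²t.
Valid on: G1, G3.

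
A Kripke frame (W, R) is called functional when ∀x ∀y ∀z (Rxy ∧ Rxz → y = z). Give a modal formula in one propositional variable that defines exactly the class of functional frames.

This is partial functionality; the standard corresponding axiom is CD: ◇q → □q.

◇q → □q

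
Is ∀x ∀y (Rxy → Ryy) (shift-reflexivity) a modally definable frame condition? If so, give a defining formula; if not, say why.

Yes — defined by □(□q → q)

Yes: it is shift-reflexivity, defined by the T□ schema □(□q → q).
Suppose □(□q→q) is valid. Take Rxy and set V(q)={w : Ryw}. Then at y, □q holds; since □(□q→q) at x, □q→q at y, so q at y, i.e. Ryy.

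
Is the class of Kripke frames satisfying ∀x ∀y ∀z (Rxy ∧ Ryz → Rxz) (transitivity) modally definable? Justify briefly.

Definable; □p → □□p defines it

This is a Sahlqvist condition; the 4 axiom □p → □□p defines it.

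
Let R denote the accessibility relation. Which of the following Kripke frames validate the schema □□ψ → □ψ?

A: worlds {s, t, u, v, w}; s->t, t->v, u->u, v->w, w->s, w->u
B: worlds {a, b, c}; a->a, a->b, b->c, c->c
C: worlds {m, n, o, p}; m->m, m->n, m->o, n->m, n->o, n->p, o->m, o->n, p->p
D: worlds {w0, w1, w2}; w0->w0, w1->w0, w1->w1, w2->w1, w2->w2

B, C, D

Frame correspondent (Sahlqvist): ∀x ∀y (Rxy → ∃z (Rxz ∧ Rzy)) — i.e. density.
A: fails — Rtv but no z with Rtz and Rzv.
B: ✓.
C: ✓.
D: ✓.
Valid on: B, C, D.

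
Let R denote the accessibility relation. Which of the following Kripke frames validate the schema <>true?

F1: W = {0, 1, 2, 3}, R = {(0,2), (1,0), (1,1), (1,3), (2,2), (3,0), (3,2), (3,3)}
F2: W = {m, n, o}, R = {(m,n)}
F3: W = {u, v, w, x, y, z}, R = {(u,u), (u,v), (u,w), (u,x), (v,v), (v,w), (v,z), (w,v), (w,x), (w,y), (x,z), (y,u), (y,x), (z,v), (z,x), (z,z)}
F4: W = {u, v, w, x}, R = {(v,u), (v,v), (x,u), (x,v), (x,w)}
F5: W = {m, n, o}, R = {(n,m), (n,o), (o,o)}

F1, F3

This is the axiom for seriality; its first-order frame correspondent is forall x exists y Rxy.
F1: condition met.
F2: fails — world n has no successor.
F3: condition met.
F4: fails — world u has no successor.
F5: fails — world m has no successor.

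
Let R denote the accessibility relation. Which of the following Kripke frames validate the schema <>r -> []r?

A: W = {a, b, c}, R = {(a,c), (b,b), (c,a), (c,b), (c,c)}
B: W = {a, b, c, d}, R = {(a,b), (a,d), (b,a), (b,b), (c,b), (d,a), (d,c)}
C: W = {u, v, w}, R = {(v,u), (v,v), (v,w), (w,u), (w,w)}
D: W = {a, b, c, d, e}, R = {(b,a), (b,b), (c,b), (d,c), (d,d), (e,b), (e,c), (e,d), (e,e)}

The schema corresponds to partial functionality: forall x forall y forall z (Rxy & Rxz -> y = z).
A: fails — c sees both a and b.
B: fails — a sees both b and d.
C: fails — v sees both u and v.
D: fails — b sees both a and b.

none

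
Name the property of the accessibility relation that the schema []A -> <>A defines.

Suppose □A→◇A is valid. At any x set V(A)=W. Then □A at x, so ◇A at x, so x has a successor.

seriality: forall x exists y Rxy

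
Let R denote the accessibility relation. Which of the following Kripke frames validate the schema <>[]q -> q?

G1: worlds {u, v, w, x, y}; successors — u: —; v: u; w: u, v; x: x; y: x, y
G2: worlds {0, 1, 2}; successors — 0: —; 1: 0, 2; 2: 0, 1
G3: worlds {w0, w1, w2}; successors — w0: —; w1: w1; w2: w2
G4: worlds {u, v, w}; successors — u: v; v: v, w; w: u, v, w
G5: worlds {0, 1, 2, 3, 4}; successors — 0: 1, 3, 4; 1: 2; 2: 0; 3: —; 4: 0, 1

G3

This is the axiom for symmetry; its first-order frame correspondent is forall x forall y (Rxy -> Ryx).
G1: fails — Ryx but not Rxy.
G2: fails — R10 but not R01.
G3: condition met.
G4: fails — Ruv but not Rvu.
G5: fails — R12 but not R21.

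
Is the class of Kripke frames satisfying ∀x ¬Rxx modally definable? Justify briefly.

Modal frame validity is preserved under surjective bounded morphisms.
The 5-cycle (worlds 0,1,2,3,4 with 0→1→2→3→4→0) is irreflexive, and the map sending every world to a single reflexive point • is a surjective bounded morphism (forth: every edge maps to (•,•); back: every world has a successor). So any modal formula valid on the 5-cycle is also valid on the reflexive point, which is not irreflexive.
So no modal formula (or set of formulas) defines exactly the irreflexive frames.

No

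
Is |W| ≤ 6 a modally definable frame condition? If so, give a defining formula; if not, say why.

Any modally definable frame class is closed under disjoint unions.
Any modal formula valid on each of 7 disjoint one-world frames is valid on their disjoint union (validity is preserved under disjoint unions). Each one-world frame has |W|=1≤6, but the union has |W|=7.
Hence having at most 6 worlds is not modally definable.

Not modally definable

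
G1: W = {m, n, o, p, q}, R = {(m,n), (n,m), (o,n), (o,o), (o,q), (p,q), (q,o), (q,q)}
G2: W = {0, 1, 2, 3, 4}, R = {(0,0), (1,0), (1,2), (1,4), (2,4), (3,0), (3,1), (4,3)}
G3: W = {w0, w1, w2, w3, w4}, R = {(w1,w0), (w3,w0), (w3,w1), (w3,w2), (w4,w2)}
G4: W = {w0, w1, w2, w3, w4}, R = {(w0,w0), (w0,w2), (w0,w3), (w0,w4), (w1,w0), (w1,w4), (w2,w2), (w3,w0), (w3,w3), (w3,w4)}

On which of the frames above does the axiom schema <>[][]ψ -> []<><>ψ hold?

This is the axiom for a generalized confluence (Geach) condition; its first-order frame correspondent is forall x forall y forall z ((xRy & xRz) -> exists w (y R^2 w & z R^2 w)).
G1: condition met.
G2: fails — 1R0, 1R2 but no w with 0R²w and 2R²w.
G3: fails — w1Rw0, w1Rw0 but no w with w0R²w and w0R²w.
G4: fails — w0Rw0, w0Rw4 but no w with w0R²w and w4R²w.
Valid on: G1.

G1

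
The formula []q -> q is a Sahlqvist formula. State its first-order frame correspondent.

Reflexivity

Suppose □q→q is valid. At any x set V(q)={w : Rxw}. Then □q holds at x, so q holds at x, i.e. Rxx.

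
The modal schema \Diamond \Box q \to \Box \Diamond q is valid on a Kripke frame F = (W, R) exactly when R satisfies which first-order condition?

Suppose ◇□q→□◇q is valid. Take Rxy, Rxz and set V(q)={w : Ryw}. Then □q at y so ◇□q at x, so □◇q at x, so ◇q at z, giving w with Rzw and Ryw.
Conversely, any frame satisfying \forall x \forall y \forall z (Rxy \wedge Rxz \to \exists w (Ryw \wedge Rzw)) validates the schema.
So the correspondent is convergence.

convergence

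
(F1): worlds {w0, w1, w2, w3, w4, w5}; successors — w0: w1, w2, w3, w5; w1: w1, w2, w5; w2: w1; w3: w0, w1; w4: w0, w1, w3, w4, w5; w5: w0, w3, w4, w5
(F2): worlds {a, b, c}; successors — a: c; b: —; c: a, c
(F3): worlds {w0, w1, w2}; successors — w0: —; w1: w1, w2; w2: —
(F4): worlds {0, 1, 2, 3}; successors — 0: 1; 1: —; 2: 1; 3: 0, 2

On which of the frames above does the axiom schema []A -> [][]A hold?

(F3)

Frame correspondent (Sahlqvist): forall x forall y forall z (Rxy & Ryz -> Rxz) — i.e. transitivity.
(F1): fails — Rw3w1 and Rw1w5 but not Rw3w5.
(F2): fails — Rac and Rca but not Raa.
(F3): satisfies the condition.
(F4): fails — R32 and R21 but not R31.
Valid on: (F3).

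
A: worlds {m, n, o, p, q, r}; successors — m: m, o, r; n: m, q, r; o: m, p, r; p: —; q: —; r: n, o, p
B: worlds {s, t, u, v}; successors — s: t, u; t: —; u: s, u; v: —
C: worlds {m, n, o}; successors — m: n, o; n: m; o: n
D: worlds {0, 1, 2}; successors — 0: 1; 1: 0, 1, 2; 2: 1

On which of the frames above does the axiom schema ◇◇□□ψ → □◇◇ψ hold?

D

The schema corresponds to a generalized confluence (Geach) condition: ∀x ∀y ∀z ((xR²y ∧ xRz) → ∃w (yR²w ∧ zR²w)).
A: fails — mR²p, mRm but no w with pR²w and mR²w.
B: fails — sR²s, sRt but no w with sR²w and tR²w.
C: fails — mR²n, mRo but no w with nR²w and oR²w.
D: ✓.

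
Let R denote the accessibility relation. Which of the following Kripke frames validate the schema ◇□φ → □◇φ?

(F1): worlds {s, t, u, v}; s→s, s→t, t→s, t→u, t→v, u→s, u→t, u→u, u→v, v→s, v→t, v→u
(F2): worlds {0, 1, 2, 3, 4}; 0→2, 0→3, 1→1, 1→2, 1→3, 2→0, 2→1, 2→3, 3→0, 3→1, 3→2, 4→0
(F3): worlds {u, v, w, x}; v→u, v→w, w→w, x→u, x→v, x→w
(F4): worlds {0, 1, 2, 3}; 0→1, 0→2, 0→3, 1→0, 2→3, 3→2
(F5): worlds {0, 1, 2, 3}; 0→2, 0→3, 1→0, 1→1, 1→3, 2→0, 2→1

Frame correspondent (Sahlqvist): ∀x ∀y ∀z (Rxy ∧ Rxz → ∃w (Ryw ∧ Rzw)) — i.e. convergence.
(F1): ✓.
(F2): ✓.
(F3): fails — Rvw and Rvu but w and u have no common successor.
(F4): fails — R02 and R01 but 2 and 1 have no common successor.
(F5): fails — R02 and R03 but 2 and 3 have no common successor.

(F1), (F2)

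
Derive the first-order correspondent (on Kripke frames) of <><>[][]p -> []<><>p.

This is a Sahlqvist (Geach-type) schema ◇^2□^2p → □^1◇^2p.
Minimal-valuation argument: fix x; take any y with xR^2y and any z with xR^1z. Set V(p) to the set of worlds R-reachable from y in exactly 2 steps. Then □^2p holds at y, so the antecedent holds at x; validity forces ◇^2p at z, giving a w with zR^2w and yR^2w.
First-order correspondent: forall x forall y forall z ((x R^2 y & xRz) -> exists w (y R^2 w & z R^2 w)).

forall x forall y forall z ((x R^2 y & xRz) -> exists w (y R^2 w & z R^2 w))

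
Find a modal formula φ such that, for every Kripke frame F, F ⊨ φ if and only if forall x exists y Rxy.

□s → ◇s

The condition is seriality. The D schema □s → ◇s defines it.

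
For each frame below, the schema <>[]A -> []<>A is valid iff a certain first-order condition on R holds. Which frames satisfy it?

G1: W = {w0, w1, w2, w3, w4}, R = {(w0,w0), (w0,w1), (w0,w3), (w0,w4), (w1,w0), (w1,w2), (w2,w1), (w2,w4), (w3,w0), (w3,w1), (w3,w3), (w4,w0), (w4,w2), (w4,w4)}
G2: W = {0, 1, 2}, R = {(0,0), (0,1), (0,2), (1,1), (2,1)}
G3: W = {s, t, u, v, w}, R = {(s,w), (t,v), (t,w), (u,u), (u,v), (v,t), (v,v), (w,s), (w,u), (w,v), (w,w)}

G1, G2

The schema corresponds to convergence: forall x forall y forall z (Rxy & Rxz -> exists w (Ryw & Rzw)).
G1: satisfies the condition.
G2: satisfies the condition.
G3: fails — Rwu and Rws but u and s have no common successor.
Valid on: G1, G2.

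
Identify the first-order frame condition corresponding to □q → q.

Suppose □q→q is valid. At any x set V(q)={w : Rxw}. Then □q holds at x, so q holds at x, i.e. Rxx.

reflexivity: ∀x Rxx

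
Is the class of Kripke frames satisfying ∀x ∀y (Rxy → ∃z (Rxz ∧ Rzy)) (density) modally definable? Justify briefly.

Definable; □□q → □q defines it

Yes: it is density, defined by the C4 schema □□q → □q.
Suppose □□q→□q is valid. Take Rxy and set V(q)={w : xR²w}. Then □□q at x, so □q at x, so q at y, i.e. ∃z(Rxz∧Rzy).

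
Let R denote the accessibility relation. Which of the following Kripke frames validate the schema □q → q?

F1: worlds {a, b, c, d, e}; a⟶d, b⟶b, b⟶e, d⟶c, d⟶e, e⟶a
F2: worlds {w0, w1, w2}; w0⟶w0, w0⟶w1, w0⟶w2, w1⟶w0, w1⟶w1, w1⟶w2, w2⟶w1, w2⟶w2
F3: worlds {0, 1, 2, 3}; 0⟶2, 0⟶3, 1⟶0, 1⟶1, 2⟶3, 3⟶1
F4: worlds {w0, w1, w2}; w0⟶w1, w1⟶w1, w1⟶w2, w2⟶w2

F2

This is the axiom for reflexivity; its first-order frame correspondent is ∀x Rxx.
F1: fails — world a does not see itself.
F2: satisfies the condition.
F3: fails — world 0 does not see itself.
F4: fails — world w0 does not see itself.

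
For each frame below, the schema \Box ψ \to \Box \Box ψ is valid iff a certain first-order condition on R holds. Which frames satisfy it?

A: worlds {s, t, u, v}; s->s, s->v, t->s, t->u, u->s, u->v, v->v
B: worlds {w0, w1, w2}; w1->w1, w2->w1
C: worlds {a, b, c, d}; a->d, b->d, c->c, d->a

The schema corresponds to transitivity: \forall x \forall y \forall z (Rxy \wedge Ryz \to Rxz).
A: fails — Rts and Rsv but not Rtv.
B: condition met.
C: fails — Rad and Rda but not Raa.

B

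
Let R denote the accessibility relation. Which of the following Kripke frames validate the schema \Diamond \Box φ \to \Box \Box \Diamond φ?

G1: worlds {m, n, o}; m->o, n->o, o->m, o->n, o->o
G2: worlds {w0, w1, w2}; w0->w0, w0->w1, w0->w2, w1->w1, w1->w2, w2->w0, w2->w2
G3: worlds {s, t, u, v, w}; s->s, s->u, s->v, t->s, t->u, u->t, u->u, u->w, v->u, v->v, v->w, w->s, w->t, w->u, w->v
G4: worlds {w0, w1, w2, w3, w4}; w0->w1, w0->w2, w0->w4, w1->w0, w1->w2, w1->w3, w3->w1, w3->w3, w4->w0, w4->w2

G1, G2, G3

Frame correspondent (Sahlqvist): \forall x \forall y \forall z ((xRy \wedge x R^2 z) \to \exists w (yRw \wedge zRw)) — i.e. a generalized confluence (Geach) condition.
G1: condition met.
G2: condition met.
G3: condition met.
G4: fails — w0Rw1, w0R²w2 but no w with w1Rw and w2Rw.
Valid on: G1, G2, G3.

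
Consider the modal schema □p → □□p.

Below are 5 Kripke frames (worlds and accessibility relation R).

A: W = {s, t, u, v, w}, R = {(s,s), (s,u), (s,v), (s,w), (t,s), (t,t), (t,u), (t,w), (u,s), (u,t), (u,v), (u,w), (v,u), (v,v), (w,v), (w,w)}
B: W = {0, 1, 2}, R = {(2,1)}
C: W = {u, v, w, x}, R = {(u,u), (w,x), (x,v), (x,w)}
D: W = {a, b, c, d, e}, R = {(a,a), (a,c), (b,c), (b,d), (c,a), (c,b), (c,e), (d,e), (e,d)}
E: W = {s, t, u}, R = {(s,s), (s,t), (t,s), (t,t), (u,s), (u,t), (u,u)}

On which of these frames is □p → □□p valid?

This is the axiom for transitivity; its first-order frame correspondent is ∀x ∀y ∀z (Rxy ∧ Ryz → Rxz).
A: fails — Ruv and Rvu but not Ruu.
B: holds.
C: fails — Rxw and Rwx but not Rxx.
D: fails — Rbc and Rcb but not Rbb.
E: holds.

B, E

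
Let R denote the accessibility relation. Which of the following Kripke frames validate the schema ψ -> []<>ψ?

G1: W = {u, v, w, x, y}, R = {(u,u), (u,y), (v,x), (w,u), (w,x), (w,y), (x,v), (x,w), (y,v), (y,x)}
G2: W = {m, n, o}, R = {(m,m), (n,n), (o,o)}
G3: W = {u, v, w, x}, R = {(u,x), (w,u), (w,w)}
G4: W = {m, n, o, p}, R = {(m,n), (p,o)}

G2

Frame correspondent (Sahlqvist): forall x forall y (Rxy -> Ryx) — i.e. symmetry.
G1: fails — Ryx but not Rxy.
G2: holds.
G3: fails — Rwu but not Ruw.
G4: fails — Rpo but not Rop.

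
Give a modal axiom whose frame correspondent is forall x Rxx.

□s → s

A defining formula is □s → s (the T axiom).
Suppose □s→s is valid. At any x set V(s)={w : Rxw}. Then □s holds at x, so s holds at x, i.e. Rxx.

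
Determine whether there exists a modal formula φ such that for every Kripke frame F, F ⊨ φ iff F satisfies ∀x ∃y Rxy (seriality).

Yes: it is seriality, defined by the D schema □q → ◇q.
Suppose □q→◇q is valid. At any x set V(q)=W. Then □q at x, so ◇q at x, so x has a successor.

Definable; □q → ◇q defines it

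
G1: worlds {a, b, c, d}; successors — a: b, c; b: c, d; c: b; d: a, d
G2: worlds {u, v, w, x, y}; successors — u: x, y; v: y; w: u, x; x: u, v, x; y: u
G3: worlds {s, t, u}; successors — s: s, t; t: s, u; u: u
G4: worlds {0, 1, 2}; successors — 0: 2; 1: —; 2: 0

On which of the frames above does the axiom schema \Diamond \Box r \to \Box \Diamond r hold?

This is the axiom for convergence; its first-order frame correspondent is \forall x \forall y \forall z (Rxy \wedge Rxz \to \exists w (Ryw \wedge Rzw)).
G1: fails — Rab and Rac but b and c have no common successor.
G2: fails — Rxx and Rxv but x and v have no common successor.
G3: fails — Rts and Rtu but s and u have no common successor.
G4: satisfies the condition.
Valid on: G4.

G4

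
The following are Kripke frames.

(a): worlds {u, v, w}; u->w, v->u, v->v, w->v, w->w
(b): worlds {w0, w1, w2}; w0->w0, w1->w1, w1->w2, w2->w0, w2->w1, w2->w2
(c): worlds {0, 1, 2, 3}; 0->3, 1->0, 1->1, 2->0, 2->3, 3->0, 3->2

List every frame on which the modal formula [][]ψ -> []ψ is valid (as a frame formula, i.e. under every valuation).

The schema corresponds to density: forall x forall y (Rxy -> exists z (Rxz & Rzy)).
(a): ✓.
(b): ✓.
(c): fails — R32 but no z with R3z and Rz2.

(a), (b)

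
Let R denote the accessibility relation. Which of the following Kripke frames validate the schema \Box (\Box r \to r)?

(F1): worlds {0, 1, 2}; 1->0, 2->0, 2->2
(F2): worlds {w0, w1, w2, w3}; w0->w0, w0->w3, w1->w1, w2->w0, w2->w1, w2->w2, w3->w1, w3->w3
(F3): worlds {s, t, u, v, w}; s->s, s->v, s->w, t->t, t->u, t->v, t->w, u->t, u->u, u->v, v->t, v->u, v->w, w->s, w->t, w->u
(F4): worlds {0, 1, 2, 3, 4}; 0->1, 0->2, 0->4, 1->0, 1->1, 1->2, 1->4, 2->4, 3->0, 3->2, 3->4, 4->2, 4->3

Frame correspondent (Sahlqvist): \forall x \forall y (Rxy \to Ryy) — i.e. shift-reflexivity.
(F1): fails — R10 but not R00.
(F2): condition met.
(F3): fails — Ruv but not Rvv.
(F4): fails — R10 but not R00.
Valid on: (F2).

(F2)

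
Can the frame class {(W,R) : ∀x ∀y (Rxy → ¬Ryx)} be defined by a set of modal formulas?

If a class were modally definable it would be closed under surjective bounded morphisms (Goldblatt–Thomason).
The 3-cycle (worlds s,t,u with s→t→u→s) is asymmetric. Mapping every world to a single reflexive point • is a surjective bounded morphism, and the reflexive point is not asymmetric (R•• but asymmetry requires ¬R••).
So the class is not modally definable.

No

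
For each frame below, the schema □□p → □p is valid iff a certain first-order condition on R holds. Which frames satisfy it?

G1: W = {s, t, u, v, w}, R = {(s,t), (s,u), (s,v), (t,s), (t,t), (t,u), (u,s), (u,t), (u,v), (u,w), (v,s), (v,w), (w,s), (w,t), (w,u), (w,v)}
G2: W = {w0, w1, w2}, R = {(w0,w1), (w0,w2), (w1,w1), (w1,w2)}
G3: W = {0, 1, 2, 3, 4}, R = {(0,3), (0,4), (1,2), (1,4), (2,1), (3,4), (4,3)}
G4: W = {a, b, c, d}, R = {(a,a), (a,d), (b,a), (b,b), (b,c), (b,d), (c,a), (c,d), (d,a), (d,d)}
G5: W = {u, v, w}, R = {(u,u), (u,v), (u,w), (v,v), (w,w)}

The schema corresponds to density: ∀x ∀y (Rxy → ∃z (Rxz ∧ Rzy)).
G1: fails — Rvw but no z with Rvz and Rzw.
G2: condition met.
G3: fails — R34 but no z with R3z and Rz4.
G4: condition met.
G5: condition met.
Valid on: G2, G4, G5.

G2, G4, G5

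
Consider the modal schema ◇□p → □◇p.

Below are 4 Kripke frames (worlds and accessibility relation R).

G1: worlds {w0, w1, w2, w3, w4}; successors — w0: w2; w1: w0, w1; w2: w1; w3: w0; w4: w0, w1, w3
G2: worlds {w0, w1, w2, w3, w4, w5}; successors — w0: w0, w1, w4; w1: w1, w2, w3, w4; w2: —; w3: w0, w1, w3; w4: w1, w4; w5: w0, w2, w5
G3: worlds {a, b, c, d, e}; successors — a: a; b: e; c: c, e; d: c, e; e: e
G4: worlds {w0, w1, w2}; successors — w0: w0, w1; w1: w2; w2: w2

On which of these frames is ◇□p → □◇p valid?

G3

The schema corresponds to convergence: ∀x ∀y ∀z (Rxy ∧ Rxz → ∃w (Ryw ∧ Rzw)).
G1: fails — Rw1w1 and Rw1w0 but w1 and w0 have no common successor.
G2: fails — Rw1w2 and Rw1w2 but w2 and w2 have no common successor.
G3: ✓.
G4: fails — Rw0w1 and Rw0w0 but w1 and w0 have no common successor.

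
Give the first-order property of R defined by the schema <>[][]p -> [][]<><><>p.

This is a Sahlqvist (Geach-type) schema ◇^1□^2p → □^2◇^3p.
Minimal-valuation argument: fix x; take any y with xR^1y and any z with xR^2z. Set V(p) to the set of worlds R-reachable from y in exactly 2 steps. Then □^2p holds at y, so the antecedent holds at x; validity forces ◇^3p at z, giving a w with zR^3w and yR^2w.
First-order correspondent: forall x forall y forall z ((xRy & x R^2 z) -> exists w (y R^2 w & z R^3 w)).

forall x forall y forall z ((xRy & x R^2 z) -> exists w (y R^2 w & z R^3 w))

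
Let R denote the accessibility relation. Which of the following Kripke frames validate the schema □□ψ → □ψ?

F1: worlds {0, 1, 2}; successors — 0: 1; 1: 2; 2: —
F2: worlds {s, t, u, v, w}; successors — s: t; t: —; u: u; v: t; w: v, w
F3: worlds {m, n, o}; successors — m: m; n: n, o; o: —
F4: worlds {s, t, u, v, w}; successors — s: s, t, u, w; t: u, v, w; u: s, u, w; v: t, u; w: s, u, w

Frame correspondent (Sahlqvist): ∀x ∀y (Rxy → ∃z (Rxz ∧ Rzy)) — i.e. density.
F1: fails — R12 but no z with R1z and Rz2.
F2: fails — Rvt but no z with Rvz and Rzt.
F3: holds.
F4: fails — Rtv but no z with Rtz and Rzv.

F3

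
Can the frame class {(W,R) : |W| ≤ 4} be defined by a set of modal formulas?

Modal frame validity is preserved under disjoint unions.
Any modal formula valid on each of 5 disjoint one-world frames is valid on their disjoint union (validity is preserved under disjoint unions). Each one-world frame has |W|=1≤4, but the union has |W|=5.
Hence having at most 4 worlds is not modally definable.

No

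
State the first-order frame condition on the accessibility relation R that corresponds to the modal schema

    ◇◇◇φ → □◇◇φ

This is a Sahlqvist (Geach-type) schema ◇^3□^0φ → □^1◇^2φ.
Minimal-valuation argument: fix x; take any y with xR^3y and any z with xR^1z. Set V(φ) to the set of worlds R-reachable from y in exactly 0 steps. Then □^0φ holds at y, so the antecedent holds at x; validity forces ◇^2φ at z, giving a w with zR^2w and yR^0w.
First-order correspondent: ∀x ∀y ∀z ((xR³y ∧ xRz) → ∃w (y = w ∧ zR²w)).

∀x ∀y ∀z ((xR³y ∧ xRz) → ∃w (y = w ∧ zR²w))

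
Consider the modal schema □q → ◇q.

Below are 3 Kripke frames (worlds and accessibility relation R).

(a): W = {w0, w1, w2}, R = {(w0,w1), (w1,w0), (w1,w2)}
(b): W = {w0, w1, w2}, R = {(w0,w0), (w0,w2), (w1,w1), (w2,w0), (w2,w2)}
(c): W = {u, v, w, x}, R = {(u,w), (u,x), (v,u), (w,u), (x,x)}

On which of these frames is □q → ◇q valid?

(b), (c)

This is the axiom for seriality; its first-order frame correspondent is ∀x ∃y Rxy.
(a): fails — world w2 has no successor.
(b): holds.
(c): holds.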